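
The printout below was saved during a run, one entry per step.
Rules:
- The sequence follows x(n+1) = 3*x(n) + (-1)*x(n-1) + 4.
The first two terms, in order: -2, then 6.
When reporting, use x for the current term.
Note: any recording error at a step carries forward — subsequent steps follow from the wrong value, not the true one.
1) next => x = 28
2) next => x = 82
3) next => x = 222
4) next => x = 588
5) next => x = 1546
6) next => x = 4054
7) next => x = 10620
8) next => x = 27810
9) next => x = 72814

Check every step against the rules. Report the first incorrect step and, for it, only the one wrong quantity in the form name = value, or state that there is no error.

step 1, x = 24

Recomputing the run from the initial state:
step 1: x = 24
step 2: x = 70
step 3: x = 190
step 4: x = 504
step 5: x = 1326
step 6: x = 3478
step 7: x = 9112
step 8: x = 23862
step 9: x = 62478
The first disagreement with the printout is at step 1, where the value should be x = 24.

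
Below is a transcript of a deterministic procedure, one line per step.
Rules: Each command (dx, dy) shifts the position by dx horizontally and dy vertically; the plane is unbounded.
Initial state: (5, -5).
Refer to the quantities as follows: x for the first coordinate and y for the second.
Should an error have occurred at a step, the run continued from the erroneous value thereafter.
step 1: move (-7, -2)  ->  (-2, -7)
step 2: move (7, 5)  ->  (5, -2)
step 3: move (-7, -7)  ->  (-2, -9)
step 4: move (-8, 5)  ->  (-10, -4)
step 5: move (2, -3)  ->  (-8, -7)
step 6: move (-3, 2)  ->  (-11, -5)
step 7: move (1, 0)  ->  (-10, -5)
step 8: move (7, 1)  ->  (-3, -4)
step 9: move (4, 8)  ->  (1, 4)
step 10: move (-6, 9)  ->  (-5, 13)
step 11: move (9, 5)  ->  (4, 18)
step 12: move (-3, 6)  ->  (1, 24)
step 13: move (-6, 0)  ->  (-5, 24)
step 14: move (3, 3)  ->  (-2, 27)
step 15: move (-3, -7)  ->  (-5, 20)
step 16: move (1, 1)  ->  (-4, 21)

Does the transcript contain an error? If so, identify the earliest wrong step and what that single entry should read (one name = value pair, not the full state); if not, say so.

no error

1. x = 5 + (-7) = -2, y = -5 + (-2) = -7 (in agreement)
2. x = -2 + (7) = 5, y = -7 + (5) = -2 (confirmed correct)
3. x = 5 + (-7) = -2, y = -2 + (-7) = -9 (checks out)
4. x = -2 + (-8) = -10, y = -9 + (5) = -4 (consistent with the transcript)
5. x = -10 + (2) = -8, y = -4 + (-3) = -7 (in agreement)
6. x = -8 + (-3) = -11, y = -7 + (2) = -5 (checks out)
7. x = -11 + (1) = -10, y = -5 + (0) = -5 (agrees with the transcript)
8. x = -10 + (7) = -3, y = -5 + (1) = -4 (in agreement)
9. x = -3 + (4) = 1, y = -4 + (8) = 4 (checks out)
10. x = 1 + (-6) = -5, y = 4 + (9) = 13 (checks out)
11. x = -5 + (9) = 4, y = 13 + (5) = 18 (exactly as logged)
12. x = 4 + (-3) = 1, y = 18 + (6) = 24 (verified)
13. x = 1 + (-6) = -5, y = 24 + (0) = 24 (checks out)
14. x = -5 + (3) = -2, y = 24 + (3) = 27 (consistent with the transcript)
15. x = -2 + (-3) = -5, y = 27 + (-7) = 20 (agrees with the transcript)
16. x = -5 + (1) = -4, y = 20 + (1) = 21 (matches)
Each recorded entry agrees with the recomputation.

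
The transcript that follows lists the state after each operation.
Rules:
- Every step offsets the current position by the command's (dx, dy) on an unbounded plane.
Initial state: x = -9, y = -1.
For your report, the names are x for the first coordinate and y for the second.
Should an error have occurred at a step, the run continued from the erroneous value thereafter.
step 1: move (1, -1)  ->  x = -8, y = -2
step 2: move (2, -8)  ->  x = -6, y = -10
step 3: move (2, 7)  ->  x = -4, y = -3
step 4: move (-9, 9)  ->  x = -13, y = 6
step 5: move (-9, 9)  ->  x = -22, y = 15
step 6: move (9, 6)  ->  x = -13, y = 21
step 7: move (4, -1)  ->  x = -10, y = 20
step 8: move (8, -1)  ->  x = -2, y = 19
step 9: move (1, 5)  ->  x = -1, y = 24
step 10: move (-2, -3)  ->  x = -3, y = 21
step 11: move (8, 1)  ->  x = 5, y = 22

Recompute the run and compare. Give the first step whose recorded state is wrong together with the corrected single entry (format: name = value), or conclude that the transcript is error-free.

step 7, x = -9

Recomputing the run from the initial state:
step 1: x = -8, y = -2
step 2: x = -6, y = -10
step 3: x = -4, y = -3
step 4: x = -13, y = 6
step 5: x = -22, y = 15
step 6: x = -13, y = 21
step 7: x = -9, y = 20
step 8: x = -1, y = 19
step 9: x = 0, y = 24
step 10: x = -2, y = 21
step 11: x = 6, y = 22
The first disagreement with the transcript is at step 7, where the value should be x = -9.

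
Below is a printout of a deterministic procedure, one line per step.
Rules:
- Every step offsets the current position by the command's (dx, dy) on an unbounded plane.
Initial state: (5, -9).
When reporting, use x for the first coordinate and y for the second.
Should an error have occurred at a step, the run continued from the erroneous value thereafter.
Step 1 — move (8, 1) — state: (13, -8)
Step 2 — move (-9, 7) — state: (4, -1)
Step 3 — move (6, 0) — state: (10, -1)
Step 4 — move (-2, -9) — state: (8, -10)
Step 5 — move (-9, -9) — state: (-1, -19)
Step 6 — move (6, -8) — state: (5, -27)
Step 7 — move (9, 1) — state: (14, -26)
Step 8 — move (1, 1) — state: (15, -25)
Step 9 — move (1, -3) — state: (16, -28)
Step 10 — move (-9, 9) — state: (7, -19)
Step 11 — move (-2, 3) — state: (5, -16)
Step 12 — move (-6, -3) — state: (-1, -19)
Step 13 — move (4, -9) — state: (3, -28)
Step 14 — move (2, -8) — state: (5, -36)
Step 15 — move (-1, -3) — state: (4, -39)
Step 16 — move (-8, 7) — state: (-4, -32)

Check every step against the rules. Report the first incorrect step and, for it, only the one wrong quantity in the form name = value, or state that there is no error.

Recomputing the run from the initial state:
step 1: x = 13, y = -8
step 2: x = 4, y = -1
step 3: x = 10, y = -1
step 4: x = 8, y = -10
step 5: x = -1, y = -19
step 6: x = 5, y = -27
step 7: x = 14, y = -26
step 8: x = 15, y = -25
step 9: x = 16, y = -28
step 10: x = 7, y = -19
step 11: x = 5, y = -16
step 12: x = -1, y = -19
step 13: x = 3, y = -28
step 14: x = 5, y = -36
step 15: x = 4, y = -39
step 16: x = -4, y = -32
This matches the printout at every step.

no error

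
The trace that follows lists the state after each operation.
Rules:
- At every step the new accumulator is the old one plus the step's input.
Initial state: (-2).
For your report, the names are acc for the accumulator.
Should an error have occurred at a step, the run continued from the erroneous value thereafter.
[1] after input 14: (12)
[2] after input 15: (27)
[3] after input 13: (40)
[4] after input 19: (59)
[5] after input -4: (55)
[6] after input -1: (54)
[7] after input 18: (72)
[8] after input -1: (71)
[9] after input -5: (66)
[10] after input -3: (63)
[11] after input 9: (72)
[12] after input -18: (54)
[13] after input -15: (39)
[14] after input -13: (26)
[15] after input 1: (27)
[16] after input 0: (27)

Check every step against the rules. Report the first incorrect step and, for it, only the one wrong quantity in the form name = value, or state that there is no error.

Recomputing the run from the initial state:
step 1: acc = 12
step 2: acc = 27
step 3: acc = 40
step 4: acc = 59
step 5: acc = 55
step 6: acc = 54
step 7: acc = 72
step 8: acc = 71
step 9: acc = 66
step 10: acc = 63
step 11: acc = 72
step 12: acc = 54
step 13: acc = 39
step 14: acc = 26
step 15: acc = 27
step 16: acc = 27
This matches the trace at every step.

no error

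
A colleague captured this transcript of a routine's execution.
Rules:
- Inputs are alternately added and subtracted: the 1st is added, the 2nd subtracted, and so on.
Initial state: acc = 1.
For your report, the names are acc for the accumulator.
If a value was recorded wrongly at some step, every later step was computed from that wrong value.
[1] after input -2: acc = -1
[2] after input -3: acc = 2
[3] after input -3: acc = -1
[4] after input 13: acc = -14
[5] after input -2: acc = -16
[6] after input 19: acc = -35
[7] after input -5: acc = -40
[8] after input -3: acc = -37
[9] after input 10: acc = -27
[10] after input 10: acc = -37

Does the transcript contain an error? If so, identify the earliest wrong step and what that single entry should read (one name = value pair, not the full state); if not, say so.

no error

Recomputing the run from the initial state:
step 1: acc = -1
step 2: acc = 2
step 3: acc = -1
step 4: acc = -14
step 5: acc = -16
step 6: acc = -35
step 7: acc = -40
step 8: acc = -37
step 9: acc = -27
step 10: acc = -37
This matches the transcript at every step.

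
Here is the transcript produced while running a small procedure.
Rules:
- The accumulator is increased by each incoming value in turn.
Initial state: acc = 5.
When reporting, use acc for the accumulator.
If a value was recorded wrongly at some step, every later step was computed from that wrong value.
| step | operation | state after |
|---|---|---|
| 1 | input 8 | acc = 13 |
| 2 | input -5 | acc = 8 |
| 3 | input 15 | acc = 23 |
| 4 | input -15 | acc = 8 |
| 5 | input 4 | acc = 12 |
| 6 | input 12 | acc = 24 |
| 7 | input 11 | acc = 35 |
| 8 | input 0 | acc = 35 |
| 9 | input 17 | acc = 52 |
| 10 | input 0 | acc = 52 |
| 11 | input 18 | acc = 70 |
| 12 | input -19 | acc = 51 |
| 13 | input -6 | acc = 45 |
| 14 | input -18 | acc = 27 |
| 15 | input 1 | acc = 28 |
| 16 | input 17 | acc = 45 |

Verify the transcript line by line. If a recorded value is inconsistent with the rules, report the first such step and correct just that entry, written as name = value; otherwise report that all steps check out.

Recomputing the run from the initial state:
step 1: acc = 13
step 2: acc = 8
step 3: acc = 23
step 4: acc = 8
step 5: acc = 12
step 6: acc = 24
step 7: acc = 35
step 8: acc = 35
step 9: acc = 52
step 10: acc = 52
step 11: acc = 70
step 12: acc = 51
step 13: acc = 45
step 14: acc = 27
step 15: acc = 28
step 16: acc = 45
This matches the transcript at every step.

no error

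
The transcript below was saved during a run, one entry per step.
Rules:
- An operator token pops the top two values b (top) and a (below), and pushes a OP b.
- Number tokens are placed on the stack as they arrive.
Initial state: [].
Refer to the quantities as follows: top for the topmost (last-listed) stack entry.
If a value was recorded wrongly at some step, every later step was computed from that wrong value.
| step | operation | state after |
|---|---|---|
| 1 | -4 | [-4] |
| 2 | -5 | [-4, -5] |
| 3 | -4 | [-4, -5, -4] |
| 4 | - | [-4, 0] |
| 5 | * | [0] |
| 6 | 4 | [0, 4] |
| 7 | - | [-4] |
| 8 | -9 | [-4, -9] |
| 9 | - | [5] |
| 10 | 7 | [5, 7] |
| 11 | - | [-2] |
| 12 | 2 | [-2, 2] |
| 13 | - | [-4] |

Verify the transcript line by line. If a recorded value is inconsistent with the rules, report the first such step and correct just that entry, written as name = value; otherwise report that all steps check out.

step 4, top = -1

Recomputing the run from the initial state:
step 1: [-4]
step 2: [-4, -5]
step 3: [-4, -5, -4]
step 4: [-4, -1]
step 5: [4]
step 6: [4, 4]
step 7: [0]
step 8: [0, -9]
step 9: [9]
step 10: [9, 7]
step 11: [2]
step 12: [2, 2]
step 13: [0]
The first disagreement with the transcript is at step 4, where the value should be top = -1.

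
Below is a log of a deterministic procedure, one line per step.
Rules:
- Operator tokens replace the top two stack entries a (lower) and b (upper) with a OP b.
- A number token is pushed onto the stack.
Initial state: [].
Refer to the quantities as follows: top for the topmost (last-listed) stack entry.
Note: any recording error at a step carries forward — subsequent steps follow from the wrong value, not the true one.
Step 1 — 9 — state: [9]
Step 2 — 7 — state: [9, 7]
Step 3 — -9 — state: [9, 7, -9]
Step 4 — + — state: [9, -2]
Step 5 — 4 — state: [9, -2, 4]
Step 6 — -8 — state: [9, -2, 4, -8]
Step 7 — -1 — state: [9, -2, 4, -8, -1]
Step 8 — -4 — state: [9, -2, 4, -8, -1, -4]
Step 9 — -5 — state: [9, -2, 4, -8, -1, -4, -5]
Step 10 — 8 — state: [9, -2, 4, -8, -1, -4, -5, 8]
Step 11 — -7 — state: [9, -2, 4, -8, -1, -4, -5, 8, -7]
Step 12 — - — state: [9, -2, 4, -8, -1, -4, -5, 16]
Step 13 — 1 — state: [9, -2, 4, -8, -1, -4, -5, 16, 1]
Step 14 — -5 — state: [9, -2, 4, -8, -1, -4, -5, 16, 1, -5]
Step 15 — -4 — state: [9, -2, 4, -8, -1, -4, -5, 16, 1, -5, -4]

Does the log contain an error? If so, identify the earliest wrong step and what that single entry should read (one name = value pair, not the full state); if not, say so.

Recomputing the run from the initial state:
step 1: [9]
step 2: [9, 7]
step 3: [9, 7, -9]
step 4: [9, -2]
step 5: [9, -2, 4]
step 6: [9, -2, 4, -8]
step 7: [9, -2, 4, -8, -1]
step 8: [9, -2, 4, -8, -1, -4]
step 9: [9, -2, 4, -8, -1, -4, -5]
step 10: [9, -2, 4, -8, -1, -4, -5, 8]
step 11: [9, -2, 4, -8, -1, -4, -5, 8, -7]
step 12: [9, -2, 4, -8, -1, -4, -5, 15]
step 13: [9, -2, 4, -8, -1, -4, -5, 15, 1]
step 14: [9, -2, 4, -8, -1, -4, -5, 15, 1, -5]
step 15: [9, -2, 4, -8, -1, -4, -5, 15, 1, -5, -4]
The first disagreement with the log is at step 12, where the value should be top = 15.

step 12, top = 15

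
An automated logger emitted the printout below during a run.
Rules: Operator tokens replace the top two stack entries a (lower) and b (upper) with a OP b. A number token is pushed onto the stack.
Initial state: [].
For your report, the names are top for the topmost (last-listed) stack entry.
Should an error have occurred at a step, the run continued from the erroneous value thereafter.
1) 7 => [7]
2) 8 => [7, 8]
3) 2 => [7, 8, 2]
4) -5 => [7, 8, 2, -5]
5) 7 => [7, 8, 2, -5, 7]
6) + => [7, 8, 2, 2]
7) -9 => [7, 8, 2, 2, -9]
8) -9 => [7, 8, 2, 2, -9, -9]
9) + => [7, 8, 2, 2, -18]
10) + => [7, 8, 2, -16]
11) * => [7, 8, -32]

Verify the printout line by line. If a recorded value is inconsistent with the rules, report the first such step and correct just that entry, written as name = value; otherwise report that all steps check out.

Recomputing the run from the initial state:
step 1: [7]
step 2: [7, 8]
step 3: [7, 8, 2]
step 4: [7, 8, 2, -5]
step 5: [7, 8, 2, -5, 7]
step 6: [7, 8, 2, 2]
step 7: [7, 8, 2, 2, -9]
step 8: [7, 8, 2, 2, -9, -9]
step 9: [7, 8, 2, 2, -18]
step 10: [7, 8, 2, -16]
step 11: [7, 8, -32]
This matches the printout at every step.

no error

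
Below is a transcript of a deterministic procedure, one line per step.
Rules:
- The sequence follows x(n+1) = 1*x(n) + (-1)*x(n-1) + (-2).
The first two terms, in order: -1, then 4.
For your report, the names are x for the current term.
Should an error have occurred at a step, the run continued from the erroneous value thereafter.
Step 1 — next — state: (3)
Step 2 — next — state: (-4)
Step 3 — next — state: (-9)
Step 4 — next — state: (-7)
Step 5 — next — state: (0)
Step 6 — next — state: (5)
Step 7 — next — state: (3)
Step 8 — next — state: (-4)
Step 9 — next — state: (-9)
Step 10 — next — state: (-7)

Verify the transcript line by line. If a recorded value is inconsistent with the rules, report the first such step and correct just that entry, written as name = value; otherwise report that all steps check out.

step 2, x = -3

Step 1: x = 1*(4) + (-1)*(-1) + (-2) = 3 — confirmed correct.
Step 2: x = 1*(3) + (-1)*(4) + (-2) = -3 — the entry is off here.
Step 2 is the first one off; corrected, x = -3.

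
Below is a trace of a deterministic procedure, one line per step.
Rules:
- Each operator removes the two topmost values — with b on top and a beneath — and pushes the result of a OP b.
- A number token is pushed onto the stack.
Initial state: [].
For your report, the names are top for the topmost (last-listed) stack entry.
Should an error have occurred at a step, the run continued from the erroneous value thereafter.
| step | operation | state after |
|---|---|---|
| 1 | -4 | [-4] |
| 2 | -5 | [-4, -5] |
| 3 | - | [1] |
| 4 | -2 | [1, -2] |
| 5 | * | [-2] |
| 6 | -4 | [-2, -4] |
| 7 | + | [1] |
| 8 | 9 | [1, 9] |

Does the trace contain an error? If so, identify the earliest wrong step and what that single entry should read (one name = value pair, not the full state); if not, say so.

step 7, top = -6

Recomputing the run from the initial state:
step 1: [-4]
step 2: [-4, -5]
step 3: [1]
step 4: [1, -2]
step 5: [-2]
step 6: [-2, -4]
step 7: [-6]
step 8: [-6, 9]
The first disagreement with the trace is at step 7, where the value should be top = -6.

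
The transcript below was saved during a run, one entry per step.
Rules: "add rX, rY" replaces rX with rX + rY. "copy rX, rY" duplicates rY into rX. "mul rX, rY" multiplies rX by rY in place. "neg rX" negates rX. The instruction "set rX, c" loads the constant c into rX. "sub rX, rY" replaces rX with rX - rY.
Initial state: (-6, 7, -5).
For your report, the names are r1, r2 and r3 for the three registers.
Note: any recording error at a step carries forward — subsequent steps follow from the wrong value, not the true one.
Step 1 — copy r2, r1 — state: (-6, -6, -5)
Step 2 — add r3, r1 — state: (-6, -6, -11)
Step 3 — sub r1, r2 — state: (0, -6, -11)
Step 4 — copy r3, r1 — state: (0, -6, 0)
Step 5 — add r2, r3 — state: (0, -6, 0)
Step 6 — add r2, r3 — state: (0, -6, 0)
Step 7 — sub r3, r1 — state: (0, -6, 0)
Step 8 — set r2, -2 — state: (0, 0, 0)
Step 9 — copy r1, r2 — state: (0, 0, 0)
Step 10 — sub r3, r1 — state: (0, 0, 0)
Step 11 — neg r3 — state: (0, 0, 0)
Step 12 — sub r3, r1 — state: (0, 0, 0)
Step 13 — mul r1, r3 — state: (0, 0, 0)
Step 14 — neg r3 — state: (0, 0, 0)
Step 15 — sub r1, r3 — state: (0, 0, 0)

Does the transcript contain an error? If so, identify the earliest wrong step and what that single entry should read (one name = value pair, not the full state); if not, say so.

step 1: r2 = -6 -> no discrepancy
step 2: r3 = -5 + -6 = -11 -> matches
step 3: r1 = -6 - -6 = 0 -> in agreement
step 4: r3 = 0 -> checks out
step 5: r2 = -6 + 0 = -6 -> checks out
step 6: r2 = -6 + 0 = -6 -> agrees with the transcript
step 7: r3 = 0 - 0 = 0 -> confirmed correct
step 8: r2 = -2 -> the transcript has a different value
The audit stops at step 8: the recorded entry is wrong and should be r2 = -2.

step 8, r2 = -2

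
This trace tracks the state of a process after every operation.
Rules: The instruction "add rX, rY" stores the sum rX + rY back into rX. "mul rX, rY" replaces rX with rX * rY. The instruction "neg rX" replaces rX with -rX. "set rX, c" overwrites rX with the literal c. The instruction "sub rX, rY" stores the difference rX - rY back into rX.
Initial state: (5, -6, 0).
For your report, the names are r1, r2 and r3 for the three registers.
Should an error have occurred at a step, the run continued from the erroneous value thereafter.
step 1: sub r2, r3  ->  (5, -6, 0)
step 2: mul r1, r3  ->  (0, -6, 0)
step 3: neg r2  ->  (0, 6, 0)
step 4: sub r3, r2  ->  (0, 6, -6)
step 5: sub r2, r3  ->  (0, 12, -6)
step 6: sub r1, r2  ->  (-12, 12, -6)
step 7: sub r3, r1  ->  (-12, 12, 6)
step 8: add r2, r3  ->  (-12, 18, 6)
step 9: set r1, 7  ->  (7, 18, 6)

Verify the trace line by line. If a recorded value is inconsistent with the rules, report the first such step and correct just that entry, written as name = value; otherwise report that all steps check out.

Recomputing the run from the initial state:
step 1: r1 = 5, r2 = -6, r3 = 0
step 2: r1 = 0, r2 = -6, r3 = 0
step 3: r1 = 0, r2 = 6, r3 = 0
step 4: r1 = 0, r2 = 6, r3 = -6
step 5: r1 = 0, r2 = 12, r3 = -6
step 6: r1 = -12, r2 = 12, r3 = -6
step 7: r1 = -12, r2 = 12, r3 = 6
step 8: r1 = -12, r2 = 18, r3 = 6
step 9: r1 = 7, r2 = 18, r3 = 6
This matches the trace at every step.

no error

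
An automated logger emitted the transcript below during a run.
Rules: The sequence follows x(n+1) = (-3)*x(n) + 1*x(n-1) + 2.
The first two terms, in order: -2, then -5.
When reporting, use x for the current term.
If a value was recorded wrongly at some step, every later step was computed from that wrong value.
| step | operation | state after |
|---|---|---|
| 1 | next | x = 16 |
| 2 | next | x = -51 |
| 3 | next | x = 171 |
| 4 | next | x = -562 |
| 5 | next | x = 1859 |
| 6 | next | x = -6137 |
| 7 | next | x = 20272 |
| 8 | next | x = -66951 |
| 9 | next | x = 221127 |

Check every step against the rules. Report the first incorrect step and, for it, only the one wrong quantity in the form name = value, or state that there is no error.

Recomputing the run from the initial state:
step 1: x = 15
step 2: x = -48
step 3: x = 161
step 4: x = -529
step 5: x = 1750
step 6: x = -5777
step 7: x = 19083
step 8: x = -63024
step 9: x = 208157
The first disagreement with the transcript is at step 1, where the value should be x = 15.

step 1, x = 15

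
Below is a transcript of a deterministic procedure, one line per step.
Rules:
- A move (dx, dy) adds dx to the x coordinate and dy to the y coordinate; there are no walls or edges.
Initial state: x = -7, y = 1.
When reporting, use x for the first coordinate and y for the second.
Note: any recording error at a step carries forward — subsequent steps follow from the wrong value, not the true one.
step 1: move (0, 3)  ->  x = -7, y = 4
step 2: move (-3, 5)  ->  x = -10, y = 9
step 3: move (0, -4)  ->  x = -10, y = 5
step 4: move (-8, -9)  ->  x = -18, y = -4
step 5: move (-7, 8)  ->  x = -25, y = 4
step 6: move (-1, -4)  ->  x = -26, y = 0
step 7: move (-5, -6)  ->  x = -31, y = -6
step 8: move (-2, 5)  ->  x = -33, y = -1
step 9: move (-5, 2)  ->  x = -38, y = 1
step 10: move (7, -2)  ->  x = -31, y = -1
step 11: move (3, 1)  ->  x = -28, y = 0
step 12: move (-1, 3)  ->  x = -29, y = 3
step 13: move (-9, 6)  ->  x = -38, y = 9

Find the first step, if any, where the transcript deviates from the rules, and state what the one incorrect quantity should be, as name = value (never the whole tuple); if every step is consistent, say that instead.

step 1: x = -7 + (0) = -7, y = 1 + (3) = 4 -> consistent with the transcript
step 2: x = -7 + (-3) = -10, y = 4 + (5) = 9 -> verified
step 3: x = -10 + (0) = -10, y = 9 + (-4) = 5 -> same as recorded
step 4: x = -10 + (-8) = -18, y = 5 + (-9) = -4 -> checks out
step 5: x = -18 + (-7) = -25, y = -4 + (8) = 4 -> matches
step 6: x = -25 + (-1) = -26, y = 4 + (-4) = 0 -> no discrepancy
step 7: x = -26 + (-5) = -31, y = 0 + (-6) = -6 -> no discrepancy
step 8: x = -31 + (-2) = -33, y = -6 + (5) = -1 -> checks out
step 9: x = -33 + (-5) = -38, y = -1 + (2) = 1 -> in agreement
step 10: x = -38 + (7) = -31, y = 1 + (-2) = -1 -> same as recorded
step 11: x = -31 + (3) = -28, y = -1 + (1) = 0 -> consistent with the transcript
step 12: x = -28 + (-1) = -29, y = 0 + (3) = 3 -> confirmed correct
step 13: x = -29 + (-9) = -38, y = 3 + (6) = 9 -> matches
Each recorded entry agrees with the recomputation.

no error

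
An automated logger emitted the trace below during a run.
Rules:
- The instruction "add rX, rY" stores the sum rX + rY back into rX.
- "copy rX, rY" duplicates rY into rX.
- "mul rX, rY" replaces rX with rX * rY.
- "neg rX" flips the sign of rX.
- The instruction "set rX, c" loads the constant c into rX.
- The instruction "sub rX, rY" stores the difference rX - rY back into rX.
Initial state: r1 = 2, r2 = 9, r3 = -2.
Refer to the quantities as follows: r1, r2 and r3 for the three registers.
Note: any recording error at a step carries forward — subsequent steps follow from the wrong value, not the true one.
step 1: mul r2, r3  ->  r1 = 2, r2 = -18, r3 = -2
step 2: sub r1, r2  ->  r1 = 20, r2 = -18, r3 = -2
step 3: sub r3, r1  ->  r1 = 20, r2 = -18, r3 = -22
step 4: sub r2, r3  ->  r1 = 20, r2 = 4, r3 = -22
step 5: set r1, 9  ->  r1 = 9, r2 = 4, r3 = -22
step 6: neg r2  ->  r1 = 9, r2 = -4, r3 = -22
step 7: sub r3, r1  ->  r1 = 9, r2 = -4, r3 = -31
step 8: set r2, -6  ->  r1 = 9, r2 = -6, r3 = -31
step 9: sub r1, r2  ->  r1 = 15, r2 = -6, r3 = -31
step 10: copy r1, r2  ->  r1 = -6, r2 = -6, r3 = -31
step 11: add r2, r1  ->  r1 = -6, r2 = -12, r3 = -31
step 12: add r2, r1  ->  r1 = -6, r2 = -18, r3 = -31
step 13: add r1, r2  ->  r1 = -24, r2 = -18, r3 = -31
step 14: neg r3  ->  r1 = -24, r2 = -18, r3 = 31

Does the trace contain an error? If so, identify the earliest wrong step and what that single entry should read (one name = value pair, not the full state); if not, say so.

no error

Recomputing the run from the initial state:
step 1: r1 = 2, r2 = -18, r3 = -2
step 2: r1 = 20, r2 = -18, r3 = -2
step 3: r1 = 20, r2 = -18, r3 = -22
step 4: r1 = 20, r2 = 4, r3 = -22
step 5: r1 = 9, r2 = 4, r3 = -22
step 6: r1 = 9, r2 = -4, r3 = -22
step 7: r1 = 9, r2 = -4, r3 = -31
step 8: r1 = 9, r2 = -6, r3 = -31
step 9: r1 = 15, r2 = -6, r3 = -31
step 10: r1 = -6, r2 = -6, r3 = -31
step 11: r1 = -6, r2 = -12, r3 = -31
step 12: r1 = -6, r2 = -18, r3 = -31
step 13: r1 = -24, r2 = -18, r3 = -31
step 14: r1 = -24, r2 = -18, r3 = 31
This matches the trace at every step.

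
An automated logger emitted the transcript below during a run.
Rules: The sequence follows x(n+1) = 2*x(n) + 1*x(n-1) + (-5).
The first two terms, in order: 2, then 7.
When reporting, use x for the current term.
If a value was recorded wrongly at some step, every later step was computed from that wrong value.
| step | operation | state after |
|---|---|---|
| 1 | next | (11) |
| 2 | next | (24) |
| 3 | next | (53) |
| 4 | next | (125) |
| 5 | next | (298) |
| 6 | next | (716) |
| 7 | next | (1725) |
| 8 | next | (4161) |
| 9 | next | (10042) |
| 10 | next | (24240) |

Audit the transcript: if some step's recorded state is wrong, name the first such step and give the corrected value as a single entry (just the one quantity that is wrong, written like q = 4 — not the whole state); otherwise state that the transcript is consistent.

step 3, x = 54

Recomputing the run from the initial state:
step 1: x = 11
step 2: x = 24
step 3: x = 54
step 4: x = 127
step 5: x = 303
step 6: x = 728
step 7: x = 1754
step 8: x = 4231
step 9: x = 10211
step 10: x = 24648
The first disagreement with the transcript is at step 3, where the value should be x = 54.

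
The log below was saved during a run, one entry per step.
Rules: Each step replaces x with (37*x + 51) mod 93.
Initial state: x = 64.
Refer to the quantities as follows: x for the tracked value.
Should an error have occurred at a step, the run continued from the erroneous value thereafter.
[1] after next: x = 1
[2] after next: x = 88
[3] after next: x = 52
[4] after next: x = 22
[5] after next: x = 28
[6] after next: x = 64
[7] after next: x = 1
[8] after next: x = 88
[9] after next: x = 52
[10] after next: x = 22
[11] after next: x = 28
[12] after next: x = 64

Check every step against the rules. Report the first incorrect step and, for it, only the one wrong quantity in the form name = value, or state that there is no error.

Step 1: x = (37*64 + 51) mod 93 = 1 — exactly as logged.
Step 2: x = (37*1 + 51) mod 93 = 88 — exactly as logged.
Step 3: x = (37*88 + 51) mod 93 = 52 — consistent with the log.
Step 4: x = (37*52 + 51) mod 93 = 22 — agrees with the log.
Step 5: x = (37*22 + 51) mod 93 = 28 — confirmed correct.
Step 6: x = (37*28 + 51) mod 93 = 64 — no discrepancy.
Step 7: x = (37*64 + 51) mod 93 = 1 — same as recorded.
Step 8: x = (37*1 + 51) mod 93 = 88 — consistent with the log.
Step 9: x = (37*88 + 51) mod 93 = 52 — checks out.
Step 10: x = (37*52 + 51) mod 93 = 22 — agrees with the log.
Step 11: x = (37*22 + 51) mod 93 = 28 — checks out.
Step 12: x = (37*28 + 51) mod 93 = 64 — confirmed correct.
Each recorded entry agrees with the recomputation.

no error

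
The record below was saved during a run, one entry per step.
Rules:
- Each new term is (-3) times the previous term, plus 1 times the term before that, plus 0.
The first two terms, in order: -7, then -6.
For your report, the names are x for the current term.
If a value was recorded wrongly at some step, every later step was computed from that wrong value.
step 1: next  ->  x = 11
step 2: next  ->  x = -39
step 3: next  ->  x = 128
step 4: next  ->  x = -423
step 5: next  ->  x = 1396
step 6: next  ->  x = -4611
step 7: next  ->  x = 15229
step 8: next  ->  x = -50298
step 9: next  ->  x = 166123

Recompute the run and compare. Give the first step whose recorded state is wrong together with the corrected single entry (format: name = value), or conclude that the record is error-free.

step 1: x = -3*(-6) + (1)*(-7) + (0) = 11 -> verified
step 2: x = -3*(11) + (1)*(-6) + (0) = -39 -> matches
step 3: x = -3*(-39) + (1)*(11) + (0) = 128 -> verified
step 4: x = -3*(128) + (1)*(-39) + (0) = -423 -> exactly as logged
step 5: x = -3*(-423) + (1)*(128) + (0) = 1397 -> not what was recorded
Step 5 is the first one off; corrected, x = 1397.

step 5, x = 1397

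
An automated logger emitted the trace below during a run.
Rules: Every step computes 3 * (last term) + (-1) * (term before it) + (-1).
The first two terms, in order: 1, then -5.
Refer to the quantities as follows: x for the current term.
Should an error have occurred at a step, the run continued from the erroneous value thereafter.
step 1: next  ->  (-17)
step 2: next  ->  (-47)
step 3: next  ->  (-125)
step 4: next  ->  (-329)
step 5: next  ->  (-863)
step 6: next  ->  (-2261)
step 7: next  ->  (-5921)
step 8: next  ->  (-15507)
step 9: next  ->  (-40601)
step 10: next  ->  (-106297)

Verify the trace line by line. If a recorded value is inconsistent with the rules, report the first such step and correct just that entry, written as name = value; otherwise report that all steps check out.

step 1: x = 3*(-5) + (-1)*(1) + (-1) = -17 -> agrees with the trace
step 2: x = 3*(-17) + (-1)*(-5) + (-1) = -47 -> agrees with the trace
step 3: x = 3*(-47) + (-1)*(-17) + (-1) = -125 -> exactly as logged
step 4: x = 3*(-125) + (-1)*(-47) + (-1) = -329 -> same as recorded
step 5: x = 3*(-329) + (-1)*(-125) + (-1) = -863 -> matches
step 6: x = 3*(-863) + (-1)*(-329) + (-1) = -2261 -> consistent with the trace
step 7: x = 3*(-2261) + (-1)*(-863) + (-1) = -5921 -> verified
step 8: x = 3*(-5921) + (-1)*(-2261) + (-1) = -15503 -> the trace disagrees here
So the first discrepancy is step 8, where the right value is x = -15503.

step 8, x = -15503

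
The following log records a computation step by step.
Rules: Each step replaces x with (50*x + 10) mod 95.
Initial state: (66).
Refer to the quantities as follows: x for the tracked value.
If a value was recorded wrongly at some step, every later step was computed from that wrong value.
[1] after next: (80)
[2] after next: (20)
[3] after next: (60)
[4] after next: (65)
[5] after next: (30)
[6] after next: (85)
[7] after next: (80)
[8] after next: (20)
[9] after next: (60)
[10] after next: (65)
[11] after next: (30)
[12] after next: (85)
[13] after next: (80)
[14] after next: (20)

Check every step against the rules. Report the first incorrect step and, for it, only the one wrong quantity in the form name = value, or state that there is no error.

no error

Recomputing the run from the initial state:
step 1: x = 80
step 2: x = 20
step 3: x = 60
step 4: x = 65
step 5: x = 30
step 6: x = 85
step 7: x = 80
step 8: x = 20
step 9: x = 60
step 10: x = 65
step 11: x = 30
step 12: x = 85
step 13: x = 80
step 14: x = 20
This matches the log at every step.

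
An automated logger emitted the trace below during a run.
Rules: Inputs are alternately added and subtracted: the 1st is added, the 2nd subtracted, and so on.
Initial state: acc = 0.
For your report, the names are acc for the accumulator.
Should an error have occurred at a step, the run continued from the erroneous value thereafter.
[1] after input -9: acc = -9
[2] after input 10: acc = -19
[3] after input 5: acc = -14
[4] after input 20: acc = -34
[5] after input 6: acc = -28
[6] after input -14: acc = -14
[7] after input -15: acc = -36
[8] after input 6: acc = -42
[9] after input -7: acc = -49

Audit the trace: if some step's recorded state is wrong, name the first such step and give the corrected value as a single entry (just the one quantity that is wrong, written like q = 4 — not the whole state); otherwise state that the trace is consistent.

step 7, acc = -29

Recomputing the run from the initial state:
step 1: acc = -9
step 2: acc = -19
step 3: acc = -14
step 4: acc = -34
step 5: acc = -28
step 6: acc = -14
step 7: acc = -29
step 8: acc = -35
step 9: acc = -42
The first disagreement with the trace is at step 7, where the value should be acc = -29.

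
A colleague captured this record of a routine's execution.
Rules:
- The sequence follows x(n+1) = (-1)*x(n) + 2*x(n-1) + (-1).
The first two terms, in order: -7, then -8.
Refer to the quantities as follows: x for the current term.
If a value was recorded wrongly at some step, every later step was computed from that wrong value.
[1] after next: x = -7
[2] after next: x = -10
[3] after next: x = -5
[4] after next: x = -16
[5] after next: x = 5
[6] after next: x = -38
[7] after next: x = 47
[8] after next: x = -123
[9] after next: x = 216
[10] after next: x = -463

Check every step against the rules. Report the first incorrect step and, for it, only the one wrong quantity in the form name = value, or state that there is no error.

Recomputing the run from the initial state:
step 1: x = -7
step 2: x = -10
step 3: x = -5
step 4: x = -16
step 5: x = 5
step 6: x = -38
step 7: x = 47
step 8: x = -124
step 9: x = 217
step 10: x = -466
The first disagreement with the record is at step 8, where the value should be x = -124.

step 8, x = -124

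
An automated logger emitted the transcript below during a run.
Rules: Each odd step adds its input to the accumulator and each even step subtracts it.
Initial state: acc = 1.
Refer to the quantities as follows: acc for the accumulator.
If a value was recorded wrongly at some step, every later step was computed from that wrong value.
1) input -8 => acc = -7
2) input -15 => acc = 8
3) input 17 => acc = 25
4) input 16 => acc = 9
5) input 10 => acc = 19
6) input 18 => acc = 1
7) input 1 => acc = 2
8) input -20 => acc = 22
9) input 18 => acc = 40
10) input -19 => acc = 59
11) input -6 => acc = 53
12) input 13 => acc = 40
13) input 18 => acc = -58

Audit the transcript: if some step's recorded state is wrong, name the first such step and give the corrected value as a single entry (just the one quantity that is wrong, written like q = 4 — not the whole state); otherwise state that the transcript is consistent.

Recomputing the run from the initial state:
step 1: acc = -7
step 2: acc = 8
step 3: acc = 25
step 4: acc = 9
step 5: acc = 19
step 6: acc = 1
step 7: acc = 2
step 8: acc = 22
step 9: acc = 40
step 10: acc = 59
step 11: acc = 53
step 12: acc = 40
step 13: acc = 58
The first disagreement with the transcript is at step 13, where the value should be acc = 58.

step 13, acc = 58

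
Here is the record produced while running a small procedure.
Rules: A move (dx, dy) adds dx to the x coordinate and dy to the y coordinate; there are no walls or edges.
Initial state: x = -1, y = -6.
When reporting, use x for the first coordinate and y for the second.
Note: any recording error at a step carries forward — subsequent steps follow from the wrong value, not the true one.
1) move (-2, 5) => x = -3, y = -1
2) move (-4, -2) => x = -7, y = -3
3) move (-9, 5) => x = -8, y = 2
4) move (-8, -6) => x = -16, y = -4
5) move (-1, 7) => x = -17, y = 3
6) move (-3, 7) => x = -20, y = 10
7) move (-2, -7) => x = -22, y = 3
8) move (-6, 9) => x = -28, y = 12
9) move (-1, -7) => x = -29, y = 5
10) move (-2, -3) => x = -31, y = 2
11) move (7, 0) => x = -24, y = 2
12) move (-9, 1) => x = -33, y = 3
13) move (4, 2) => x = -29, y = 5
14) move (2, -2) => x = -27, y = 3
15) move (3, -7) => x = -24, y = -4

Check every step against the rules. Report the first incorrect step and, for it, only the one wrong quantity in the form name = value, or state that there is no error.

1. x = -1 + (-2) = -3, y = -6 + (5) = -1 (consistent with the record)
2. x = -3 + (-4) = -7, y = -1 + (-2) = -3 (agrees with the record)
3. x = -7 + (-9) = -16, y = -3 + (5) = 2 (the entry is off here)
First deviation found at step 3; the corrected entry is x = -16.

step 3, x = -16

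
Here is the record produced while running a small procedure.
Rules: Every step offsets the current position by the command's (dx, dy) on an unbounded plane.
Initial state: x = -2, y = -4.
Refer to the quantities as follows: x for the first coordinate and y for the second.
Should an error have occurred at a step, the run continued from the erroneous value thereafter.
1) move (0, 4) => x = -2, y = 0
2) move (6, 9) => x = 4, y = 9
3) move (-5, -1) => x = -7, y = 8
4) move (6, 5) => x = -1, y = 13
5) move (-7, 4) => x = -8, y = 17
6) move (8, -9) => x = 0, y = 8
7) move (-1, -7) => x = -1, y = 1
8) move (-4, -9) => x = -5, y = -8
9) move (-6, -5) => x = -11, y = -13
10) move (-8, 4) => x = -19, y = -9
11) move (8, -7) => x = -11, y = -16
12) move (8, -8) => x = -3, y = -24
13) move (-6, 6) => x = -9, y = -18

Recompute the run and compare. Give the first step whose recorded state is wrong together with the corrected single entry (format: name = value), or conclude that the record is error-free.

Recomputing the run from the initial state:
step 1: x = -2, y = 0
step 2: x = 4, y = 9
step 3: x = -1, y = 8
step 4: x = 5, y = 13
step 5: x = -2, y = 17
step 6: x = 6, y = 8
step 7: x = 5, y = 1
step 8: x = 1, y = -8
step 9: x = -5, y = -13
step 10: x = -13, y = -9
step 11: x = -5, y = -16
step 12: x = 3, y = -24
step 13: x = -3, y = -18
The first disagreement with the record is at step 3, where the value should be x = -1.

step 3, x = -1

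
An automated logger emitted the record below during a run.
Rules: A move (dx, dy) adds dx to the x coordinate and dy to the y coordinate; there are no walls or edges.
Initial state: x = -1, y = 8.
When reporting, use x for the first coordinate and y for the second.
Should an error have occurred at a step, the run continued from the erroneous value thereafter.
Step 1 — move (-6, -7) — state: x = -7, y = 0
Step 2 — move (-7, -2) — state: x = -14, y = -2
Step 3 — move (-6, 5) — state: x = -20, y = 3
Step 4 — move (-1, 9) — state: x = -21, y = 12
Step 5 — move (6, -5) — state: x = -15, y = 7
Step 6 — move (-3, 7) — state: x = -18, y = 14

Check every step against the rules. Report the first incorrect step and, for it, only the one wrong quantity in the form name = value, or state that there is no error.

Recomputing the run from the initial state:
step 1: x = -7, y = 1
step 2: x = -14, y = -1
step 3: x = -20, y = 4
step 4: x = -21, y = 13
step 5: x = -15, y = 8
step 6: x = -18, y = 15
The first disagreement with the record is at step 1, where the value should be y = 1.

step 1, y = 1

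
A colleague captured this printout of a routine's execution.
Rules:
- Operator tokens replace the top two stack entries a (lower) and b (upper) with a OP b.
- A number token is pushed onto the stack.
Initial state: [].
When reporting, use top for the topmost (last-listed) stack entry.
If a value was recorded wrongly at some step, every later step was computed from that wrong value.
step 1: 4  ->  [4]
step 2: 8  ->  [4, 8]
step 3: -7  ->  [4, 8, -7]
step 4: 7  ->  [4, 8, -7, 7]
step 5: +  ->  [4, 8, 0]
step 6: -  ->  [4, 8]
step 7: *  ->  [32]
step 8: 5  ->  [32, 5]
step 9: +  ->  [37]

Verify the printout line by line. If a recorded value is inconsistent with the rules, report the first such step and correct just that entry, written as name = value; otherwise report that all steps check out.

Recomputing the run from the initial state:
step 1: [4]
step 2: [4, 8]
step 3: [4, 8, -7]
step 4: [4, 8, -7, 7]
step 5: [4, 8, 0]
step 6: [4, 8]
step 7: [32]
step 8: [32, 5]
step 9: [37]
This matches the printout at every step.

no error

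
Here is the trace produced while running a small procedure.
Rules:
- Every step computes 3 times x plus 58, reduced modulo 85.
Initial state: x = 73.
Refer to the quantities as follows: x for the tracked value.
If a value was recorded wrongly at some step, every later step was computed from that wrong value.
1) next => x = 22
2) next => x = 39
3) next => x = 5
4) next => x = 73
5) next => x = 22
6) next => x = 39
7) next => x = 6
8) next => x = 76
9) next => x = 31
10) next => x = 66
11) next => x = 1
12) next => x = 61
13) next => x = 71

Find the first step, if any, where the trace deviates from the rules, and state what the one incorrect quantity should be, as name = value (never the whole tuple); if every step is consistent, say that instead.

step 1: x = (3*73 + 58) mod 85 = 22 -> no discrepancy
step 2: x = (3*22 + 58) mod 85 = 39 -> consistent with the trace
step 3: x = (3*39 + 58) mod 85 = 5 -> confirmed correct
step 4: x = (3*5 + 58) mod 85 = 73 -> no discrepancy
step 5: x = (3*73 + 58) mod 85 = 22 -> matches
step 6: x = (3*22 + 58) mod 85 = 39 -> confirmed correct
step 7: x = (3*39 + 58) mod 85 = 5 -> the trace disagrees here
Conclusion: step 7 carries the first error; the entry should be x = 5.

step 7, x = 5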